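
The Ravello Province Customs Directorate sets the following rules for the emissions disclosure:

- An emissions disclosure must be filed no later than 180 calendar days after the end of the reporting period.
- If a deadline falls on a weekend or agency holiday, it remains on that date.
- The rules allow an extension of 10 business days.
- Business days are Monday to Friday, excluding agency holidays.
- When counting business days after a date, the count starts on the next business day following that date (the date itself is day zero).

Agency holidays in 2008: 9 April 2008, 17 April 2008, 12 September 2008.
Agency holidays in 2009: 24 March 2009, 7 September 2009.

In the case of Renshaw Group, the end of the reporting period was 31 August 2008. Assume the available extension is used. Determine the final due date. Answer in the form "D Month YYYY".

Adding 180 calendar days to 31 August 2008 gives 27 February 2009.
No adjustment is made for weekends or holidays, so 27 February 2009 stands.
Counting 10 further business days from 27 February 2009 reaches 13 March 2009.
No adjustment is made for weekends or holidays, so 13 March 2009 stands.
Deadline: 13 March 2009.

13 March 2009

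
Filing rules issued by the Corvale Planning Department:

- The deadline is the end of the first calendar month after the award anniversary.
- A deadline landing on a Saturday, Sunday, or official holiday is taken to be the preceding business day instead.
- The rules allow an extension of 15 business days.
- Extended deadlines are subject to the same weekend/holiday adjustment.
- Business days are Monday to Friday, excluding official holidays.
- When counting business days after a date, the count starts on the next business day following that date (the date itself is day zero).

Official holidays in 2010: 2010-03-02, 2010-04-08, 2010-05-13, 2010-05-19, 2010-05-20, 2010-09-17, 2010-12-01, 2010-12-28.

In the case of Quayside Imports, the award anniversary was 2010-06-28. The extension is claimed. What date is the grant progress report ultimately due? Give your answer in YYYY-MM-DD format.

2010-08-20

The first month after 2010-06-28 is July 2010, whose last day is 2010-07-31.
2010-07-31 is a Saturday, so it moves to the preceding business day, 2010-07-30 (Friday).
The 15-business-day extension runs from 2010-07-30 to 2010-08-20.
2010-08-20 falls on a Friday, which is a business day, so no adjustment is needed.
Final deadline: 2010-08-20.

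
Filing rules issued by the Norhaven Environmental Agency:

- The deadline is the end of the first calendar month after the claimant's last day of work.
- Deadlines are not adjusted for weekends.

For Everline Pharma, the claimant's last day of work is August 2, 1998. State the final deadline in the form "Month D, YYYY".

September 30, 1998

1 month after August 2, 1998 falls in September 1998; the last day of that month is September 30, 1998.
September 30, 1998 is a Wednesday; no weekend or holiday adjustment applies.
The final due date is September 30, 1998.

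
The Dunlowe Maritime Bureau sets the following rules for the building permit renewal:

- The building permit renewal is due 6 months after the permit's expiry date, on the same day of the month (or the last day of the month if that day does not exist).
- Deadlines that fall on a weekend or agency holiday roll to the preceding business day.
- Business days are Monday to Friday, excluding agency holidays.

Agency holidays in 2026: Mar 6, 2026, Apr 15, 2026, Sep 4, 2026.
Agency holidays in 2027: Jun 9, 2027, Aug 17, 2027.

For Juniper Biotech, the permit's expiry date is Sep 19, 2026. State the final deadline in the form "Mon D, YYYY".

6 months from Sep 19, 2026 is Mar 19, 2027.
Mar 19, 2027 (Friday) is already a business day.
So the filing is due Mar 19, 2027.

Mar 19, 2027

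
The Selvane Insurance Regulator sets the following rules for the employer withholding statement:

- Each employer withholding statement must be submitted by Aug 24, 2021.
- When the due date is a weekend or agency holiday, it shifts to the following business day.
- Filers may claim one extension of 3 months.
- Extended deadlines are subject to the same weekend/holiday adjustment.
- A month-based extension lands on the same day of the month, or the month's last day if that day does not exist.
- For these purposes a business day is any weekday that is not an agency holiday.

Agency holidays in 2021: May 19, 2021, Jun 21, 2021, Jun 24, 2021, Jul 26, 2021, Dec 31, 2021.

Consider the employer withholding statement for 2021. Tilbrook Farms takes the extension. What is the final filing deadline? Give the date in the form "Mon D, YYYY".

The statutory due date is Aug 24, 2021.
Aug 24, 2021 is a Tuesday and not a listed holiday, so it stands.
The 3 months extension carries Aug 24, 2021 to Nov 24, 2021.
Nov 24, 2021 is a Wednesday and not a listed holiday, so it stands.
Deadline: Nov 24, 2021.

Nov 24, 2021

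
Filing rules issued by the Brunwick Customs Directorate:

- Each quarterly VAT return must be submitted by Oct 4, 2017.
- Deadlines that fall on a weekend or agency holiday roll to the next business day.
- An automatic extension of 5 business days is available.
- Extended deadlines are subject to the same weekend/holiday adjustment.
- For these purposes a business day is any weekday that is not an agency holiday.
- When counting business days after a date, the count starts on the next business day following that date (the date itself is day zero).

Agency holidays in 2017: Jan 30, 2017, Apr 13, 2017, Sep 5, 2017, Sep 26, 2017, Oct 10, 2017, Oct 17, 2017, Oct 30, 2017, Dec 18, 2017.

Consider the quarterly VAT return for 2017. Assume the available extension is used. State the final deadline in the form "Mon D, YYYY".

Start from the fixed due date, Oct 4, 2017.
Since Oct 4, 2017 is a Wednesday and not a holiday, the date is unchanged.
Counting 5 further business days from Oct 4, 2017 reaches Oct 12, 2017.
Oct 12, 2017 falls on a Thursday, which is a business day, so no adjustment is needed.
So the filing is due Oct 12, 2017.

Oct 12, 2017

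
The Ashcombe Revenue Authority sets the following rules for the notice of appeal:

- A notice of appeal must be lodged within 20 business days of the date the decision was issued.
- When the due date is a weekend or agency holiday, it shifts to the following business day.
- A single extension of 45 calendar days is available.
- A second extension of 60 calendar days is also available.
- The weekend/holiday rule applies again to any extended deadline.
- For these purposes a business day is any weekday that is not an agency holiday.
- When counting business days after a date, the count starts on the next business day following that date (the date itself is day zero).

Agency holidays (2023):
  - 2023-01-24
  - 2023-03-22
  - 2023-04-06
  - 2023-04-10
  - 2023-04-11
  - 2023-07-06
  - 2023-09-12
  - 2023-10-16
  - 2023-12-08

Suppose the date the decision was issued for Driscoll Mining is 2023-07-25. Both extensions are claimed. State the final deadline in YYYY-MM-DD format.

Starting the day after 2023-07-25 and counting 20 business days lands on 2023-08-22.
2023-08-22 is a Tuesday and not a listed holiday, so it stands.
The 45-calendar-day extension moves the deadline from 2023-08-22 to 2023-10-06.
2023-10-06 is a Friday and not a listed holiday, so it stands.
Add the 60 calendar-day extension to 2023-10-06: 2023-12-05.
Since 2023-12-05 is a Tuesday and not a holiday, the date is unchanged.
So the filing is due 2023-12-05.

2023-12-05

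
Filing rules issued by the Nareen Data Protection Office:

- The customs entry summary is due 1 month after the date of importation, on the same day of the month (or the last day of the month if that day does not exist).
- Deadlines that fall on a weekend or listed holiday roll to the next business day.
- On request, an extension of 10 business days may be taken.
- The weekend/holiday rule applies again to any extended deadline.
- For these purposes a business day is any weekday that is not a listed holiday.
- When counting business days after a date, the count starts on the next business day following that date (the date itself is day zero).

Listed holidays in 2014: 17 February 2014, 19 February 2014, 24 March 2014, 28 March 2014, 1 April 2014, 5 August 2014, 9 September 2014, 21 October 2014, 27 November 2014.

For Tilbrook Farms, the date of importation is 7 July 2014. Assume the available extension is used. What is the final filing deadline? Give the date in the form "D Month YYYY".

1 month after 7 July 2014, on the same day of the month, is 7 August 2014.
Since 7 August 2014 is a Thursday and not a holiday, the date is unchanged.
The 10-business-day extension runs from 7 August 2014 to 21 August 2014.
21 August 2014 falls on a Thursday, which is a business day, so no adjustment is needed.
The final due date is 21 August 2014.

21 August 2014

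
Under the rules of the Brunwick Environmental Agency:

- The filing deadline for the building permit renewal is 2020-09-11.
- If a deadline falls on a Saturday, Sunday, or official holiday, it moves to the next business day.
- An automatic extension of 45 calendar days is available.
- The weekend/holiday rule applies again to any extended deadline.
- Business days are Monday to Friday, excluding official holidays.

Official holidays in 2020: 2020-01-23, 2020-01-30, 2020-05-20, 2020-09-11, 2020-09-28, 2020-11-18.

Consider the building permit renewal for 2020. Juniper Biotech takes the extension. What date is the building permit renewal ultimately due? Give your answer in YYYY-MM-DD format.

2020-10-29

Start from the fixed due date, 2020-09-11.
2020-09-11 is a listed holiday; the next business day is 2020-09-14 (Monday).
The 45-calendar-day extension moves the deadline from 2020-09-14 to 2020-10-29.
2020-10-29 (Thursday) is already a business day.
Final deadline: 2020-10-29.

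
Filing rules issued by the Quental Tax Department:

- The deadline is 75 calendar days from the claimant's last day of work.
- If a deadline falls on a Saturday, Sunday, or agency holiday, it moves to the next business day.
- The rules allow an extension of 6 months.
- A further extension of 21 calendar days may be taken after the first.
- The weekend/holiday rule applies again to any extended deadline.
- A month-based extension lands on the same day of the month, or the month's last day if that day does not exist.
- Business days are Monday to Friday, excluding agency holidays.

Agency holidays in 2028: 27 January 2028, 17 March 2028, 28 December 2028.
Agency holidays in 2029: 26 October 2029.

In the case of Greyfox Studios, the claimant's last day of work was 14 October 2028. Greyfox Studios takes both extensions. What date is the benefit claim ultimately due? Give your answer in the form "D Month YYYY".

75 calendar days after 14 October 2028 is 28 December 2028.
28 December 2028 is a listed holiday; the next business day is 29 December 2028 (Friday).
The 6 months extension carries 29 December 2028 to 29 June 2029.
29 June 2029 is a Friday and not a listed holiday, so it stands.
Add the 21 calendar-day extension to 29 June 2029: 20 July 2029.
20 July 2029 (Friday) is already a business day.
The final due date is 20 July 2029.

20 July 2029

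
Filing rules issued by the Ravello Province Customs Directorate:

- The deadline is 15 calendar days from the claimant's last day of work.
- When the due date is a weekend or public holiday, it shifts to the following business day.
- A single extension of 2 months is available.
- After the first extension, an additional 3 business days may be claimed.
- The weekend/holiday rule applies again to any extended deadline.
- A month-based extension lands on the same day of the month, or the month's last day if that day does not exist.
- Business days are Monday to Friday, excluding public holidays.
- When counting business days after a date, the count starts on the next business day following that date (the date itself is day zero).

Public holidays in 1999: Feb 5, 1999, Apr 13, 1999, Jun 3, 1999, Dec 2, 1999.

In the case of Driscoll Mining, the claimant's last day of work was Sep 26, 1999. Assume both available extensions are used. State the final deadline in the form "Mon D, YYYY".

Dec 16, 1999

Trigger date Sep 26, 1999 + 15 calendar days = Oct 11, 1999.
Oct 11, 1999 is a Monday and not a listed holiday, so it stands.
Applying the 2 months extension: 2 months after Oct 11, 1999 is Dec 11, 1999.
Because Dec 11, 1999 is a Saturday, the deadline becomes Dec 13, 1999 (Monday).
Counting 3 further business days from Dec 13, 1999 reaches Dec 16, 1999.
Since Dec 16, 1999 is a Thursday and not a holiday, the date is unchanged.
Deadline: Dec 16, 1999.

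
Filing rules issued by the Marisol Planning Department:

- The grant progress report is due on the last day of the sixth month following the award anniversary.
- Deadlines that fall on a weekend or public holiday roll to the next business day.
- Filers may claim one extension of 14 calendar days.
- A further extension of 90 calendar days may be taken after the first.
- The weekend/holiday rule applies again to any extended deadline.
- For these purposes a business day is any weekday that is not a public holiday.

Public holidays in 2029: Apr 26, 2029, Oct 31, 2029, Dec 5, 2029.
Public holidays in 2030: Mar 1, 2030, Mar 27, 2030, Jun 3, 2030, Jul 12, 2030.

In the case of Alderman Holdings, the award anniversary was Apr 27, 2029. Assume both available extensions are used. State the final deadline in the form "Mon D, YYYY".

Feb 13, 2030

The sixth month after Apr 27, 2029 is October 2029, whose last day is Oct 31, 2029.
Oct 31, 2029 is a listed holiday, so it moves to the next business day, Nov 1, 2029 (Thursday).
The 14-calendar-day extension moves the deadline from Nov 1, 2029 to Nov 15, 2029.
Nov 15, 2029 is a Thursday and not a listed holiday, so it stands.
Applying the 90-calendar-day extension: Nov 15, 2029 + 90 days = Feb 13, 2030.
Since Feb 13, 2030 is a Wednesday and not a holiday, the date is unchanged.
The final due date is Feb 13, 2030.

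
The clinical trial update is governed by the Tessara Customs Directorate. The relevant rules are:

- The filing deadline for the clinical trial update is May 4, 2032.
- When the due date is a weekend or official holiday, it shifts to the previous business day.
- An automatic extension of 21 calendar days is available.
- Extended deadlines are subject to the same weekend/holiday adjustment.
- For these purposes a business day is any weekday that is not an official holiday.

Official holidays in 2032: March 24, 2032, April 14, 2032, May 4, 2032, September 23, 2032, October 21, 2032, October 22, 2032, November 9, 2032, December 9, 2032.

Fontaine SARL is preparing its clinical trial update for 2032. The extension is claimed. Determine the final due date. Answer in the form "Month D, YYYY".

The stated deadline is May 4, 2032.
Because May 4, 2032 is a listed holiday, the deadline becomes May 3, 2032 (Monday).
Applying the 21-calendar-day extension: May 3, 2032 + 21 days = May 24, 2032.
May 24, 2032 falls on a Monday, which is a business day, so no adjustment is needed.
Final deadline: May 24, 2032.

May 24, 2032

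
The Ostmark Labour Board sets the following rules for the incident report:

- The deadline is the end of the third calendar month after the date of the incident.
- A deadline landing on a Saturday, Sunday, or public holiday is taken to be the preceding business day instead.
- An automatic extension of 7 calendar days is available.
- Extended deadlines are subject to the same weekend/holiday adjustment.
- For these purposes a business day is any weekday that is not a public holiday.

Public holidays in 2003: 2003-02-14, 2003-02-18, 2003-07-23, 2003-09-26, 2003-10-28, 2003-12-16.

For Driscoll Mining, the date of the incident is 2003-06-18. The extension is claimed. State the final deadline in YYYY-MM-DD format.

3 months after 2003-06-18 is September 2003; that month ends on 2003-09-30.
2003-09-30 is a Tuesday and not a listed holiday, so it stands.
The 7-calendar-day extension moves the deadline from 2003-09-30 to 2003-10-07.
2003-10-07 is a Tuesday and not a listed holiday, so it stands.
The final due date is 2003-10-07.

2003-10-07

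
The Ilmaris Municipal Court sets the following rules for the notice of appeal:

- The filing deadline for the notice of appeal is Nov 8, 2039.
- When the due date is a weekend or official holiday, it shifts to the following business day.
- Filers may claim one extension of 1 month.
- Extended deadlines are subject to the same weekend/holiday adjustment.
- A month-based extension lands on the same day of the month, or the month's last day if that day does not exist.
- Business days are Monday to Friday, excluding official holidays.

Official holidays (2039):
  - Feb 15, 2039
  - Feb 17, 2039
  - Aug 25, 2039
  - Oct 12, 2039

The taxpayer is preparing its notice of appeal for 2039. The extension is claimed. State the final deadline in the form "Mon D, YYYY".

The stated deadline is Nov 8, 2039.
Nov 8, 2039 is a Tuesday and not a listed holiday, so it stands.
Add 1 month to Nov 8, 2039: Dec 8, 2039.
Dec 8, 2039 falls on a Thursday, which is a business day, so no adjustment is needed.
Deadline: Dec 8, 2039.

Dec 8, 2039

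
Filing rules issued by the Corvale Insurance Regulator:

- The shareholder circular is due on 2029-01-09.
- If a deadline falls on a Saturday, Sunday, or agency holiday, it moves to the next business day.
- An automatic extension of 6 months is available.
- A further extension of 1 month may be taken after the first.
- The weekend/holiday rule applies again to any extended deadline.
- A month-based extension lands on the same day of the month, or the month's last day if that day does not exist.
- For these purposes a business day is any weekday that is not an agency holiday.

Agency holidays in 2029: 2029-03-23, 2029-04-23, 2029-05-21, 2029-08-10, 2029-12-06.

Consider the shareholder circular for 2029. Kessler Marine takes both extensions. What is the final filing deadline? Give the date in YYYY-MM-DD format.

2029-08-09

Start from the fixed due date, 2029-01-09.
2029-01-09 (Tuesday) is already a business day.
The 6 months extension carries 2029-01-09 to 2029-07-09.
2029-07-09 falls on a Monday, which is a business day, so no adjustment is needed.
Add 1 month to 2029-07-09: 2029-08-09.
2029-08-09 (Thursday) is already a business day.
The final due date is 2029-08-09.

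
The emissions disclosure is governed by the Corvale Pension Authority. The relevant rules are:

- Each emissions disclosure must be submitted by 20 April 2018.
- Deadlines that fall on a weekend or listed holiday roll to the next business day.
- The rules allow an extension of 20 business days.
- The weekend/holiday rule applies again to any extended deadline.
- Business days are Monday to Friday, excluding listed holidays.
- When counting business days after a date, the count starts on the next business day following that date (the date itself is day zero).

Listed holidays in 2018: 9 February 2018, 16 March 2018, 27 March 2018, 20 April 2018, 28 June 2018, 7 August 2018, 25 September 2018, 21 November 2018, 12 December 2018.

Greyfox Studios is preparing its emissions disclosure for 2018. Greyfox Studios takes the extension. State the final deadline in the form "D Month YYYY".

The stated deadline is 20 April 2018.
20 April 2018 falls on a listed holiday. Rolling to the next business day gives 23 April 2018, a Monday.
Applying the 20-business-day extension: 20 business days after 23 April 2018 is 21 May 2018.
Since 21 May 2018 is a Monday and not a holiday, the date is unchanged.
Deadline: 21 May 2018.

21 May 2018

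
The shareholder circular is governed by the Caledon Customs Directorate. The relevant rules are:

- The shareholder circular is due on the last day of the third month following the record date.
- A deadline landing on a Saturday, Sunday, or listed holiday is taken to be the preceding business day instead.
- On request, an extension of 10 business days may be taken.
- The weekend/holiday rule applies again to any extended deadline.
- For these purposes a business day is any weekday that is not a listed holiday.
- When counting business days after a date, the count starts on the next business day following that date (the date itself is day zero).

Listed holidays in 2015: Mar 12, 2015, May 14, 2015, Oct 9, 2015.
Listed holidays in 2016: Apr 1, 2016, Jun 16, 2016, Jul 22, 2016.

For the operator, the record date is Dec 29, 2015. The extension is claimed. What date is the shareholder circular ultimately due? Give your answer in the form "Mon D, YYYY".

The third month after Dec 29, 2015 is March 2016, whose last day is Mar 31, 2016.
Mar 31, 2016 (Thursday) is already a business day.
Applying the 10-business-day extension: 10 business days after Mar 31, 2016 is Apr 15, 2016.
Apr 15, 2016 falls on a Friday, which is a business day, so no adjustment is needed.
Deadline: Apr 15, 2016.

Apr 15, 2016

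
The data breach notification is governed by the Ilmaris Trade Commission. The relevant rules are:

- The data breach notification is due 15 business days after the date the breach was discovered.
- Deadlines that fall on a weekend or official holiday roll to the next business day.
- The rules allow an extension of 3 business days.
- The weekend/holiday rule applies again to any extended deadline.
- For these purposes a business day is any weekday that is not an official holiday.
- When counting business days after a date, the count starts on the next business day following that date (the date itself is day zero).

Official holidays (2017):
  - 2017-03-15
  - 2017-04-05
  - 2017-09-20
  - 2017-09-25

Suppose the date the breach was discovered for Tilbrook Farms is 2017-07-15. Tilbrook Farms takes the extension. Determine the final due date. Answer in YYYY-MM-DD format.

15 business days after 2017-07-15, excluding weekends and holidays, is 2017-08-04.
Since 2017-08-04 is a Friday and not a holiday, the date is unchanged.
The 3-business-day extension runs from 2017-08-04 to 2017-08-09.
Since 2017-08-09 is a Wednesday and not a holiday, the date is unchanged.
So the filing is due 2017-08-09.

2017-08-09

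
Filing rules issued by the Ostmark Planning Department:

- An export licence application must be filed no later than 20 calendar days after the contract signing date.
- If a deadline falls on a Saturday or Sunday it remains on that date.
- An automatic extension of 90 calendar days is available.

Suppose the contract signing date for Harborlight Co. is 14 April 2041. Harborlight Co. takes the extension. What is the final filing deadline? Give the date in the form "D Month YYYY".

2 August 2041

20 calendar days after 14 April 2041 is 4 May 2041.
4 May 2041 falls on a Saturday. The rules make no weekend/holiday allowance, so it remains 4 May 2041.
Applying the 90-calendar-day extension: 4 May 2041 + 90 days = 2 August 2041.
No adjustment is made for weekends or holidays, so 2 August 2041 stands.
So the filing is due 2 August 2041.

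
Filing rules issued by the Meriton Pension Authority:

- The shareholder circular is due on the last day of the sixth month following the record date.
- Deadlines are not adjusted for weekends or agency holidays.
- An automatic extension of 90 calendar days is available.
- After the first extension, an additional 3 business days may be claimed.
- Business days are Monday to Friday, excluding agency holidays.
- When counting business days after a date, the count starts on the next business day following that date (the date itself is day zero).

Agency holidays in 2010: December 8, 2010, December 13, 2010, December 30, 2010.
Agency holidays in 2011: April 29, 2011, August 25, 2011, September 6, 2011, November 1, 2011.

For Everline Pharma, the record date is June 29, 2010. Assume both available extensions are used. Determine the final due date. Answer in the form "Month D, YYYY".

April 5, 2011

The sixth month after June 29, 2010 is December 2010, whose last day is December 31, 2010.
December 31, 2010 falls on a Friday. The rules make no weekend/holiday allowance, so it remains December 31, 2010.
The 90-calendar-day extension moves the deadline from December 31, 2010 to March 31, 2011.
No adjustment is made for weekends or holidays, so March 31, 2011 stands.
The 3-business-day extension runs from March 31, 2011 to April 5, 2011.
April 5, 2011 falls on a Tuesday. The rules make no weekend/holiday allowance, so it remains April 5, 2011.
Final deadline: April 5, 2011.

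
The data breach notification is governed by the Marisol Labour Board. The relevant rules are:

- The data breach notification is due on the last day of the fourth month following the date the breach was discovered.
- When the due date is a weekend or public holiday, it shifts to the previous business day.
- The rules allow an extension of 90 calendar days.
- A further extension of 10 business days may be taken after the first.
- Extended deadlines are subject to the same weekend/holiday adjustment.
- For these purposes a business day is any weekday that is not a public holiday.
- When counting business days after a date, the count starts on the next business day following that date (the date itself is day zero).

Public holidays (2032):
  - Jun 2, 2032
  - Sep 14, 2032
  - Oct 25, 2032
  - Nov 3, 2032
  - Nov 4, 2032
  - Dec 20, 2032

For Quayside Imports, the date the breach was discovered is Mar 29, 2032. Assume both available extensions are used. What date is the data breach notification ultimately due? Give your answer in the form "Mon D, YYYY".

The fourth month after Mar 29, 2032 is July 2032, whose last day is Jul 31, 2032.
Jul 31, 2032 is a Saturday, so it moves to the preceding business day, Jul 30, 2032 (Friday).
Add the 90 calendar-day extension to Jul 30, 2032: Oct 28, 2032.
Oct 28, 2032 (Thursday) is already a business day.
Counting 10 further business days from Oct 28, 2032 reaches Nov 15, 2032.
Nov 15, 2032 is a Monday and not a listed holiday, so it stands.
So the filing is due Nov 15, 2032.

Nov 15, 2032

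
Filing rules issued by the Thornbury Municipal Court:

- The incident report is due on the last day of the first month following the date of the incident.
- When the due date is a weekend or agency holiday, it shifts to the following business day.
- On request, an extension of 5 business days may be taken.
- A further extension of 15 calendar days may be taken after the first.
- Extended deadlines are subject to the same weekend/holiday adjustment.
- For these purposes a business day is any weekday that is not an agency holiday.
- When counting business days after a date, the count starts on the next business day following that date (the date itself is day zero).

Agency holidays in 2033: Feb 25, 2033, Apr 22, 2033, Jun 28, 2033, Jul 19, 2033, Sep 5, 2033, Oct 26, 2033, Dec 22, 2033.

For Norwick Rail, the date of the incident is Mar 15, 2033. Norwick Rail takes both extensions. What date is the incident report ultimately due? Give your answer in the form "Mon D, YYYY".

1 month after Mar 15, 2033 is April 2033; that month ends on Apr 30, 2033.
Apr 30, 2033 is a Saturday, so it moves to the next business day, May 2, 2033 (Monday).
Counting 5 further business days from May 2, 2033 reaches May 9, 2033.
May 9, 2033 falls on a Monday, which is a business day, so no adjustment is needed.
The 15-calendar-day extension moves the deadline from May 9, 2033 to May 24, 2033.
Since May 24, 2033 is a Tuesday and not a holiday, the date is unchanged.
Deadline: May 24, 2033.

May 24, 2033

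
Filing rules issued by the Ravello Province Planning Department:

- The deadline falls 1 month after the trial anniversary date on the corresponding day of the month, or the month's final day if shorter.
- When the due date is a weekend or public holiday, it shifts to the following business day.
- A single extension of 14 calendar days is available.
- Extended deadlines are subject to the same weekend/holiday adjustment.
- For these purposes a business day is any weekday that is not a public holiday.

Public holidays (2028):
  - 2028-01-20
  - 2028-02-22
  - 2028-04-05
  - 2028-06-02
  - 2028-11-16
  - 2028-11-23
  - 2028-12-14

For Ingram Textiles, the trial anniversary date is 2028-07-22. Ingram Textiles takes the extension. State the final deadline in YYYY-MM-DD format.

Moving 1 month forward from 2028-07-22 on the corresponding day gives 2028-08-22.
2028-08-22 is a Tuesday and not a listed holiday, so it stands.
With the 14-day extension, 2028-08-22 becomes 2028-09-05.
2028-09-05 falls on a Tuesday, which is a business day, so no adjustment is needed.
Deadline: 2028-09-05.

2028-09-05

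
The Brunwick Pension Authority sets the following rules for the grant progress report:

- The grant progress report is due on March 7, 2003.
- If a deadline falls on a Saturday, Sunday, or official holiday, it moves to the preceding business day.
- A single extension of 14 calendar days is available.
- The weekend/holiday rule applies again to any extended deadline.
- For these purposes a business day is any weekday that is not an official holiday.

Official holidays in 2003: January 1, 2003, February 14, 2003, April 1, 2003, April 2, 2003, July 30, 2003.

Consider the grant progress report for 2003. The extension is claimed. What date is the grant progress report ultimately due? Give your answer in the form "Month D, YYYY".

March 21, 2003

The stated deadline is March 7, 2003.
March 7, 2003 falls on a Friday, which is a business day, so no adjustment is needed.
Applying the 14-calendar-day extension: March 7, 2003 + 14 days = March 21, 2003.
March 21, 2003 is a Friday and not a listed holiday, so it stands.
The final due date is March 21, 2003.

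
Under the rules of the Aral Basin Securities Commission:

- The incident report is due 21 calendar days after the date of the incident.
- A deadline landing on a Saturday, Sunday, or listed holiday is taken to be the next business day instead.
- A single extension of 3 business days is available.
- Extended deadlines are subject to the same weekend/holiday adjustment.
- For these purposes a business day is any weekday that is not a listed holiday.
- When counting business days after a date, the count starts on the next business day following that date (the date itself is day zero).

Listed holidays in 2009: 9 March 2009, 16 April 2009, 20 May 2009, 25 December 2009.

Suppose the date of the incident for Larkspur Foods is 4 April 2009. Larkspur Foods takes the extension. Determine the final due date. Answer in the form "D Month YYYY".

30 April 2009

From 4 April 2009, 21 calendar days later is 25 April 2009.
Because 25 April 2009 is a Saturday, the deadline becomes 27 April 2009 (Monday).
Applying the 3-business-day extension: 3 business days after 27 April 2009 is 30 April 2009.
30 April 2009 falls on a Thursday, which is a business day, so no adjustment is needed.
Final deadline: 30 April 2009.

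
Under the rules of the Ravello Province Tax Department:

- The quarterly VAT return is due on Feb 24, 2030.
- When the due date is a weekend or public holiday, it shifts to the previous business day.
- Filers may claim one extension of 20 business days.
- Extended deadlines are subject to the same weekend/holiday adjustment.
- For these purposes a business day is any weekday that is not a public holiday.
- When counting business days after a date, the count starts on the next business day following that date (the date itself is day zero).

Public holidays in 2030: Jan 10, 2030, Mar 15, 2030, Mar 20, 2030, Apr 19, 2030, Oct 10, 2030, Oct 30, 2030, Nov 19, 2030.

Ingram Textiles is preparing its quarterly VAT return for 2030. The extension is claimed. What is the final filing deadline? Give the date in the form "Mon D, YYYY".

Mar 26, 2030

The statutory due date is Feb 24, 2030.
Because Feb 24, 2030 is a Sunday, the deadline becomes Feb 22, 2030 (Friday).
The 20-business-day extension runs from Feb 22, 2030 to Mar 26, 2030.
Mar 26, 2030 is a Tuesday and not a listed holiday, so it stands.
The final due date is Mar 26, 2030.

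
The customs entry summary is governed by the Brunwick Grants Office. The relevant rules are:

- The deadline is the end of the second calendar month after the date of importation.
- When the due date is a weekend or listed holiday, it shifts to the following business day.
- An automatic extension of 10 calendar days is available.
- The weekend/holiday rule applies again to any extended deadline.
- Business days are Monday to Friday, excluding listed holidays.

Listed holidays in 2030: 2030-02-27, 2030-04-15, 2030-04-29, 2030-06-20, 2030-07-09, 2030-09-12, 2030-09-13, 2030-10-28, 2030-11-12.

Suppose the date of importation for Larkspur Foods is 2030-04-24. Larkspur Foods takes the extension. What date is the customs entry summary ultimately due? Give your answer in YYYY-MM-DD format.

2030-07-11

2 months after 2030-04-24 falls in June 2030; the last day of that month is 2030-06-30.
2030-06-30 is a Sunday, so it moves to the next business day, 2030-07-01 (Monday).
Applying the 10-calendar-day extension: 2030-07-01 + 10 days = 2030-07-11.
2030-07-11 is a Thursday and not a listed holiday, so it stands.
Deadline: 2030-07-11.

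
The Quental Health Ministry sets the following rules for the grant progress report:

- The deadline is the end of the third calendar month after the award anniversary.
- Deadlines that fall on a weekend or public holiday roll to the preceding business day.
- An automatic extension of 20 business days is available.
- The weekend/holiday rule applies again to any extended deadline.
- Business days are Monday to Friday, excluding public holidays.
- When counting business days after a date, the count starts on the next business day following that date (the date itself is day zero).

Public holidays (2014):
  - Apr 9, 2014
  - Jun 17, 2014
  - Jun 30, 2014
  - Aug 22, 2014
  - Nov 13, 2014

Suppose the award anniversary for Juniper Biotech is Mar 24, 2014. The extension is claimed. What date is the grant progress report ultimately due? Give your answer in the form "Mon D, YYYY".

Jul 28, 2014

The third month after Mar 24, 2014 is June 2014, whose last day is Jun 30, 2014.
Jun 30, 2014 falls on a listed holiday. Rolling to the preceding business day gives Jun 27, 2014, a Friday.
Counting 20 further business days from Jun 27, 2014 reaches Jul 28, 2014.
Since Jul 28, 2014 is a Monday and not a holiday, the date is unchanged.
So the filing is due Jul 28, 2014.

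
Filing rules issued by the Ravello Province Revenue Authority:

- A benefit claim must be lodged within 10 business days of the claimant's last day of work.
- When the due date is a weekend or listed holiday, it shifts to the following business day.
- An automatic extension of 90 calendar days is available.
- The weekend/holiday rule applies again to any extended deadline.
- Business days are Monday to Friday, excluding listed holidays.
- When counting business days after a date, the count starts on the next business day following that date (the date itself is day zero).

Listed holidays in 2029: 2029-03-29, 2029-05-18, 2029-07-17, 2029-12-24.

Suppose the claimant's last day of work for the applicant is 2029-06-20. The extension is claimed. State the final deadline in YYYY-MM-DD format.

2029-10-02

10 business days after 2029-06-20, excluding weekends and holidays, is 2029-07-04.
Since 2029-07-04 is a Wednesday and not a holiday, the date is unchanged.
With the 90-day extension, 2029-07-04 becomes 2029-10-02.
2029-10-02 is a Tuesday and not a listed holiday, so it stands.
So the filing is due 2029-10-02.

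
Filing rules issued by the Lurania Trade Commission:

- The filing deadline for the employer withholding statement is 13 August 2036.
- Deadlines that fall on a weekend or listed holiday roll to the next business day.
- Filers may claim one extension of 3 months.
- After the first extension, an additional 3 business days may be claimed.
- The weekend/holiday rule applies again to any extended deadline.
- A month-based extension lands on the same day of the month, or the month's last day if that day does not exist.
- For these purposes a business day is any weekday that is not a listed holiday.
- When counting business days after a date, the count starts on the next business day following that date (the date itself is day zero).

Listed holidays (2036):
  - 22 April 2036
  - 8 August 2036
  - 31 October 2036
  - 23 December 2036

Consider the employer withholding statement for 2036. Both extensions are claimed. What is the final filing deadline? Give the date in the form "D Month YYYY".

The statutory due date is 13 August 2036.
13 August 2036 (Wednesday) is already a business day.
The 3 months extension carries 13 August 2036 to 13 November 2036.
Since 13 November 2036 is a Thursday and not a holiday, the date is unchanged.
Applying the 3-business-day extension: 3 business days after 13 November 2036 is 18 November 2036.
18 November 2036 is a Tuesday and not a listed holiday, so it stands.
Final deadline: 18 November 2036.

18 November 2036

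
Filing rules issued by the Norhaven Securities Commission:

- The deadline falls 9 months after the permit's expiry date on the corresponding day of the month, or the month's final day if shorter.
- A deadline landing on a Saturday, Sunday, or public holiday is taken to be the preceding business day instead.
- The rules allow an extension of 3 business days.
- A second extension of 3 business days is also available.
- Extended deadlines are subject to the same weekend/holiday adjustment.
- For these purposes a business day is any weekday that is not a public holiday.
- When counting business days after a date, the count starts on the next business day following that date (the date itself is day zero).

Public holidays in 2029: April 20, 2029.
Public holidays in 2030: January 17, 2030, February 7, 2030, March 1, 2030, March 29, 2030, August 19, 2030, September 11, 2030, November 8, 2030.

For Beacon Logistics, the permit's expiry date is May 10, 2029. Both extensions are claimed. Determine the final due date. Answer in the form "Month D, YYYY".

9 months after May 10, 2029, on the same day of the month, is February 10, 2030.
February 10, 2030 is a Sunday, so it moves to the preceding business day, February 8, 2030 (Friday).
The 3-business-day extension runs from February 8, 2030 to February 13, 2030.
February 13, 2030 is a Wednesday and not a listed holiday, so it stands.
Counting 3 further business days from February 13, 2030 reaches February 18, 2030.
February 18, 2030 is a Monday and not a listed holiday, so it stands.
Final deadline: February 18, 2030.

February 18, 2030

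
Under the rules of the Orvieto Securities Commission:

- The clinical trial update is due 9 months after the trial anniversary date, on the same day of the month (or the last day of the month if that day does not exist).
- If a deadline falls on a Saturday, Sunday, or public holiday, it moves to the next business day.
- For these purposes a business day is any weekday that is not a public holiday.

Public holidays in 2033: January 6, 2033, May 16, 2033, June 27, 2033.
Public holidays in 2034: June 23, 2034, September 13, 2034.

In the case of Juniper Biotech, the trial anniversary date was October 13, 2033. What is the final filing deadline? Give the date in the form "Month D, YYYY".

July 13, 2034

9 months from October 13, 2033 is July 13, 2034.
July 13, 2034 is a Thursday and not a listed holiday, so it stands.
So the filing is due July 13, 2034.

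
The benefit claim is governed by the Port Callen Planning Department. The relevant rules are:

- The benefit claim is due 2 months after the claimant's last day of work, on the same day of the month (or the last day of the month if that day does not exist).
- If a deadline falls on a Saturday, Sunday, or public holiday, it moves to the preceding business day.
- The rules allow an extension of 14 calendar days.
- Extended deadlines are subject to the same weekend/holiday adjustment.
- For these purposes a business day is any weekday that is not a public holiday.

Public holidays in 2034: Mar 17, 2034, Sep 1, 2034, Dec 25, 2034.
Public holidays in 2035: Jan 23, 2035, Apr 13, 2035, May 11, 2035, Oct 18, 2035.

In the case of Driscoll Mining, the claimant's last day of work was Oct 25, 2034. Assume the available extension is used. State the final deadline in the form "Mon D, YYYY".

Moving 2 months forward from Oct 25, 2034 on the corresponding day gives Dec 25, 2034.
Dec 25, 2034 is a listed holiday; the preceding business day is Dec 22, 2034 (Friday).
Add the 14 calendar-day extension to Dec 22, 2034: Jan 5, 2035.
Since Jan 5, 2035 is a Friday and not a holiday, the date is unchanged.
So the filing is due Jan 5, 2035.

Jan 5, 2035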